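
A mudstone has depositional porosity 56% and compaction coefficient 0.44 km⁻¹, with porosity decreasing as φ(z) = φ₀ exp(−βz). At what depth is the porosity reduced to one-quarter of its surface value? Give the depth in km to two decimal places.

φ/φ₀ = 1/4 ⇒ exp(−β·z) = 1/4 ⇒ z = ln(4) / β
z = 1.3863 / 0.44 = 3.151 km

3.15 km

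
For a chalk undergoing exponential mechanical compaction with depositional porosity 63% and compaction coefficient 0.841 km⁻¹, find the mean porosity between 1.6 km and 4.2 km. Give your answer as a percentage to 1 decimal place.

6.7%

⟨φ⟩ = (1/(z₂−z₁)) ∫ φ₀ e^(−kz) dz = φ₀·(e^(−k·z₁) − e^(−k·z₂)) / (k·(z₂−z₁))
e^(−0.841×1.6) = 0.2604; e^(−0.841×4.2) = 0.0292
⟨φ⟩ = 0.63 × (0.2604 − 0.0292) / (0.841 × 2.6) = 0.63 × 0.1057 = 0.0666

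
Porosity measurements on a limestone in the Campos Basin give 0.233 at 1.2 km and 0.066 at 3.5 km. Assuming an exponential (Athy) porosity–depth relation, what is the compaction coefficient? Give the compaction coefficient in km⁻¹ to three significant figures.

Athy: n(Z) = n₀ e^(−kZ) ⇒ n₁/n₂ = e^{k(Z₂−Z₁)} ⇒ k = ln(n₁/n₂)/(Z₂−Z₁)
k = ln(0.233/0.066) / (3.5 − 1.2) = ln(3.53) / 2.3 = 1.2614 / 2.3 = 0.5484 km⁻¹

0.548 km⁻¹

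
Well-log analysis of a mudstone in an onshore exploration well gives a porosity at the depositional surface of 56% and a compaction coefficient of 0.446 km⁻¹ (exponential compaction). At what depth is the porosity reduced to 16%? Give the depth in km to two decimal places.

2.81 km

Invert Athy's law: z = ln(phi₀/phi) / c
z = ln(0.56/0.16) / 0.446 = ln(3.5) / 0.446 = 1.2528 / 0.446 = 2.809 km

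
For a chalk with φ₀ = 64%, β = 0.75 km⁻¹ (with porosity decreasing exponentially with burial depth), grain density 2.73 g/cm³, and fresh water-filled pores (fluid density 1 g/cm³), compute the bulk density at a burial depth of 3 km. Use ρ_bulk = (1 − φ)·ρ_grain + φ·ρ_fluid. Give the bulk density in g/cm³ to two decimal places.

2.61 g/cm³

Porosity at depth: φ = 0.64·exp(−0.75×3) = 0.64×0.1054 = 0.0675
Bulk density: ρ_b = (1−φ)ρ_g + φ·ρ_f = 0.9325×2.73 + 0.0675×1
       = 2.546 + 0.067 = 2.613 g/cm³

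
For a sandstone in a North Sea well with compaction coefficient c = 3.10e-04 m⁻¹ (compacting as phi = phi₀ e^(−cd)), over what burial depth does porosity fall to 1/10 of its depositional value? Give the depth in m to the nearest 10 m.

7430 m

Working in km (1 km = 1000 m; c in km⁻¹ = c in m⁻¹ × 1000):
phi/phi₀ = 1/10 ⇒ exp(−c·d) = 1/10 ⇒ d = ln(10) / c
d = 2.3026 / 0.31 = 7.428 km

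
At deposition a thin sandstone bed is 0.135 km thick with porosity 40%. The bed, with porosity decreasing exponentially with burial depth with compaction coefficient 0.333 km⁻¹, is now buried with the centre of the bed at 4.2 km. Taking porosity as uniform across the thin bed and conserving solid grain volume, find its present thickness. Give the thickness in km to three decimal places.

0.090 km

Porosity at 4.2 km: φ = 0.4·exp(−0.333×4.2) = 0.0988
Solid-volume conservation: h(1−φ) = h₀(1−φ₀) ⇒ h = h₀·(1−φ₀)/(1−φ)
h = 0.135 × (1 − 0.4)/(1 − 0.0988) = 0.135 × 0.6658 = 0.0899 km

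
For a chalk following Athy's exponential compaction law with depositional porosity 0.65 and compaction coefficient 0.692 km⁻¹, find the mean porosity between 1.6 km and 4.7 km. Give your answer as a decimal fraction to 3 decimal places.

0.088

⟨φ⟩ = (1/(d₂−d₁)) ∫ φ₀ e^(−βd) dd = φ₀·(e^(−β·d₁) − e^(−β·d₂)) / (β·(d₂−d₁))
e^(−0.692×1.6) = 0.3305; e^(−0.692×4.7) = 0.0387
⟨φ⟩ = 0.65 × (0.3305 − 0.0387) / (0.692 × 3.1) = 0.65 × 0.1360 = 0.0884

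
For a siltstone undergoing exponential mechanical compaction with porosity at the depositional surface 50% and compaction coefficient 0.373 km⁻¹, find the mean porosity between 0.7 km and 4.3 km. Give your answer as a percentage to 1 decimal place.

21.2%

⟨φ⟩ = (1/(Z₂−Z₁)) ∫ φ₀ e^(−βZ) dZ = φ₀·(e^(−β·Z₁) − e^(−β·Z₂)) / (β·(Z₂−Z₁))
e^(−0.373×0.7) = 0.7702; e^(−0.373×4.3) = 0.2011
⟨φ⟩ = 0.5 × (0.7702 − 0.2011) / (0.373 × 3.6) = 0.5 × 0.4238 = 0.2119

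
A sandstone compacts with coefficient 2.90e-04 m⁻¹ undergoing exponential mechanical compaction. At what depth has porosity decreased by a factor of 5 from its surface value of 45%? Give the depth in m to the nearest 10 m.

Working in km (1 km = 1000 m; β in km⁻¹ = β in m⁻¹ × 1000):
phi/phi₀ = 1/5 ⇒ exp(−β·d) = 1/5 ⇒ d = ln(5) / β
d = 1.6094 / 0.29 = 5.550 km

5550 m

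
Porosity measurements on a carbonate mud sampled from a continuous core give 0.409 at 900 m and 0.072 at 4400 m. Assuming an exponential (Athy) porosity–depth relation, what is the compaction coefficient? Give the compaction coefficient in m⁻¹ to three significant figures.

Working in km (1 km = 1000 m; k in km⁻¹ = k in m⁻¹ × 1000):
Athy: n(d) = n₀ e^(−kd) ⇒ n₁/n₂ = e^{k(d₂−d₁)} ⇒ k = ln(n₁/n₂)/(d₂−d₁)
k = ln(0.409/0.072) / (4.4 − 0.9) = ln(5.681) / 3.5 = 1.7370 / 3.5 = 0.4963 km⁻¹

0.000496 m⁻¹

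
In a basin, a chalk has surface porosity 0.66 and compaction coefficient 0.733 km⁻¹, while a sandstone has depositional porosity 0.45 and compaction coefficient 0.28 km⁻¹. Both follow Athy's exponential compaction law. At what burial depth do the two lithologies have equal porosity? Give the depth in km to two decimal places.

0.85 km

Set phi₀ₐ e^(−cₐZ) = phi₀ᵦ e^(−cᵦZ) ⇒ ln(phi₀ₐ/phi₀ᵦ) = (cₐ − cᵦ)·Z
Z = ln(0.66/0.45) / (0.733 − 0.28) = 0.3830 / 0.453 = 0.845 km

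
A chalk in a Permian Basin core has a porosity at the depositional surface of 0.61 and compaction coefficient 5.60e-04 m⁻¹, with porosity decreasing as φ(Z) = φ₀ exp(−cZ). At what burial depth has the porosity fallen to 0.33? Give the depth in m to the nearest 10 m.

1100 m

Working in km (1 km = 1000 m; c in km⁻¹ = c in m⁻¹ × 1000):
Invert Athy's law: Z = ln(φ₀/φ) / c
Z = ln(0.61/0.33) / 0.56 = ln(1.848) / 0.56 = 0.6144 / 0.56 = 1.097 km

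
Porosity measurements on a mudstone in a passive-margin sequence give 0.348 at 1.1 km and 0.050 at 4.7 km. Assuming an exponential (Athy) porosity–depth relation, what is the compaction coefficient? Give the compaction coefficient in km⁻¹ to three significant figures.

Athy: φ(Z) = φ₀ e^(−kZ) ⇒ φ₁/φ₂ = e^{k(Z₂−Z₁)} ⇒ k = ln(φ₁/φ₂)/(Z₂−Z₁)
k = ln(0.348/0.05) / (4.7 − 1.1) = ln(6.96) / 3.6 = 1.9402 / 3.6 = 0.5389 km⁻¹

0.539 km⁻¹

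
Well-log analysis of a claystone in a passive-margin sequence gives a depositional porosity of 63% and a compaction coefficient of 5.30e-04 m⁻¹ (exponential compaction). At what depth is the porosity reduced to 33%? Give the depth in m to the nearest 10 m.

1220 m

Working in km (1 km = 1000 m; k in km⁻¹ = k in m⁻¹ × 1000):
Invert Athy's law: Z = ln(n₀/n) / k
Z = ln(0.63/0.33) / 0.53 = ln(1.909) / 0.53 = 0.6466 / 0.53 = 1.220 km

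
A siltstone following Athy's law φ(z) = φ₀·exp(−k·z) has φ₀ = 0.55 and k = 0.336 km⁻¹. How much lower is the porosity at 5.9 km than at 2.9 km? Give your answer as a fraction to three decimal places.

0.132

φ(2.9) = 0.55·e^(−0.336×2.9) = 0.2076
φ(5.9) = 0.55·e^(−0.336×5.9) = 0.0758
Δφ = 0.2076 − 0.0758 = 0.1318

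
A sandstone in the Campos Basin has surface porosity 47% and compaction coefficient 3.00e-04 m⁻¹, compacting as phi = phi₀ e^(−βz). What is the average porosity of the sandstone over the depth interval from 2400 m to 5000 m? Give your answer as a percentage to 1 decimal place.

15.9%

Working in km (1 km = 1000 m; β in km⁻¹ = β in m⁻¹ × 1000):
⟨phi⟩ = (1/(z₂−z₁)) ∫ phi₀ e^(−βz) dz = phi₀·(e^(−β·z₁) − e^(−β·z₂)) / (β·(z₂−z₁))
e^(−0.3×2.4) = 0.4868; e^(−0.3×5) = 0.2231
⟨phi⟩ = 0.47 × (0.4868 − 0.2231) / (0.3 × 2.6) = 0.47 × 0.3380 = 0.1588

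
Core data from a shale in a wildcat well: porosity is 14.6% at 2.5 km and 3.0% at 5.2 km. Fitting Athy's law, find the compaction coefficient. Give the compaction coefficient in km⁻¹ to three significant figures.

Athy: phi(d) = phi₀ e^(−cd) ⇒ phi₁/phi₂ = e^{c(d₂−d₁)} ⇒ c = ln(phi₁/phi₂)/(d₂−d₁)
c = ln(0.146/0.03) / (5.2 − 2.5) = ln(4.867) / 2.7 = 1.5824 / 2.7 = 0.5861 km⁻¹

0.586 km⁻¹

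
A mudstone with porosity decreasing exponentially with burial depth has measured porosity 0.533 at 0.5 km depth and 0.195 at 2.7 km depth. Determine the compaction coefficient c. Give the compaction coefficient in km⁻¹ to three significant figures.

0.457 km⁻¹

Athy: n(Z) = n₀ e^(−cZ) ⇒ n₁/n₂ = e^{c(Z₂−Z₁)} ⇒ c = ln(n₁/n₂)/(Z₂−Z₁)
c = ln(0.533/0.195) / (2.7 − 0.5) = ln(2.733) / 2.2 = 1.0055 / 2.2 = 0.4571 km⁻¹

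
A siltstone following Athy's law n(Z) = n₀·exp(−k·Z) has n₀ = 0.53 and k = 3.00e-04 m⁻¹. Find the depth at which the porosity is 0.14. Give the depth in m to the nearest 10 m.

4440 m

Working in km (1 km = 1000 m; k in km⁻¹ = k in m⁻¹ × 1000):
Invert Athy's law: Z = ln(n₀/n) / k
Z = ln(0.53/0.14) / 0.3 = ln(3.786) / 0.3 = 1.3312 / 0.3 = 4.437 km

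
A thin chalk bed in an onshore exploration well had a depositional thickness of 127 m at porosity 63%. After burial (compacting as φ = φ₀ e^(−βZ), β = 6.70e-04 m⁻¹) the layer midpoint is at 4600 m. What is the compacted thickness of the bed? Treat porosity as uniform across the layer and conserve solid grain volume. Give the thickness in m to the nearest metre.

48 m

Working in km (1 km = 1000 m; β in km⁻¹ = β in m⁻¹ × 1000):
Porosity at 4.6 km: φ = 0.63·exp(−0.67×4.6) = 0.0289
Solid-volume conservation: h(1−φ) = h₀(1−φ₀) ⇒ h = h₀·(1−φ₀)/(1−φ)
h = 0.127 × (1 − 0.63)/(1 − 0.0289) = 0.127 × 0.3810 = 0.0484 km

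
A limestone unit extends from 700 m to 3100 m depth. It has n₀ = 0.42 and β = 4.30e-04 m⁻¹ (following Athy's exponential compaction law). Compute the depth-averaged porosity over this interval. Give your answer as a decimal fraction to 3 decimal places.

0.194

Working in km (1 km = 1000 m; β in km⁻¹ = β in m⁻¹ × 1000):
⟨n⟩ = (1/(d₂−d₁)) ∫ n₀ e^(−βd) dd = n₀·(e^(−β·d₁) − e^(−β·d₂)) / (β·(d₂−d₁))
e^(−0.43×0.7) = 0.7401; e^(−0.43×3.1) = 0.2637
⟨n⟩ = 0.42 × (0.7401 − 0.2637) / (0.43 × 2.4) = 0.42 × 0.4616 = 0.1939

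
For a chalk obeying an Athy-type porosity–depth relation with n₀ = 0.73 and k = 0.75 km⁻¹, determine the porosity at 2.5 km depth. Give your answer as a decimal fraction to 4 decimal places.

n = n₀·exp(−k·Z) = 0.73 × exp(−0.75 × 2.5) = 0.73 × exp(−1.875)
  = 0.73 × 0.1534 = 0.1119

0.1119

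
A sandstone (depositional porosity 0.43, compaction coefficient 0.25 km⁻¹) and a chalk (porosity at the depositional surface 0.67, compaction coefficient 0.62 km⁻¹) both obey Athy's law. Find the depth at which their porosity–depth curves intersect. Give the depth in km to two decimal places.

1.20 km

Set φ₀ₐ e^(−βₐZ) = φ₀ᵦ e^(−βᵦZ) ⇒ ln(φ₀ₐ/φ₀ᵦ) = (βₐ − βᵦ)·Z
Z = ln(0.43/0.67) / (0.25 − 0.62) = -0.4435 / -0.37 = 1.199 km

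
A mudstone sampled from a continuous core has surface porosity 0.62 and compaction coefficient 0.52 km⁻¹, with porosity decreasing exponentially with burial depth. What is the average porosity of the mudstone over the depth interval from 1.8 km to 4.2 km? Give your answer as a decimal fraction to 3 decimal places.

0.139

⟨phi⟩ = (1/(d₂−d₁)) ∫ phi₀ e^(−cd) dd = phi₀·(e^(−c·d₁) − e^(−c·d₂)) / (c·(d₂−d₁))
e^(−0.52×1.8) = 0.3922; e^(−0.52×4.2) = 0.1126
⟨phi⟩ = 0.62 × (0.3922 − 0.1126) / (0.52 × 2.4) = 0.62 × 0.2240 = 0.1389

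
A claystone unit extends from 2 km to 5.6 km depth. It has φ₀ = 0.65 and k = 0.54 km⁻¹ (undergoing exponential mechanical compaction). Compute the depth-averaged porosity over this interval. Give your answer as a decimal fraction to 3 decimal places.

0.097

⟨φ⟩ = (1/(d₂−d₁)) ∫ φ₀ e^(−kd) dd = φ₀·(e^(−k·d₁) − e^(−k·d₂)) / (k·(d₂−d₁))
e^(−0.54×2) = 0.3396; e^(−0.54×5.6) = 0.0486
⟨φ⟩ = 0.65 × (0.3396 − 0.0486) / (0.54 × 3.6) = 0.65 × 0.1497 = 0.0973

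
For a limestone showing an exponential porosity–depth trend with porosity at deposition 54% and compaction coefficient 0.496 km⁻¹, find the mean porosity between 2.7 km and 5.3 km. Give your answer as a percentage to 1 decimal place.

8.0%

⟨phi⟩ = (1/(Z₂−Z₁)) ∫ phi₀ e^(−kZ) dZ = phi₀·(e^(−k·Z₁) − e^(−k·Z₂)) / (k·(Z₂−Z₁))
e^(−0.496×2.7) = 0.2621; e^(−0.496×5.3) = 0.0722
⟨phi⟩ = 0.54 × (0.2621 − 0.0722) / (0.496 × 2.6) = 0.54 × 0.1472 = 0.0795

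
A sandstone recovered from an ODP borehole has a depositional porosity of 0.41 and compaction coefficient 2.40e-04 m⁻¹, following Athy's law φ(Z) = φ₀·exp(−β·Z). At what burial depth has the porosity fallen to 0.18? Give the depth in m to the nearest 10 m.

3430 m

Working in km (1 km = 1000 m; β in km⁻¹ = β in m⁻¹ × 1000):
Invert Athy's law: Z = ln(φ₀/φ) / β
Z = ln(0.41/0.18) / 0.24 = ln(2.278) / 0.24 = 0.8232 / 0.24 = 3.430 km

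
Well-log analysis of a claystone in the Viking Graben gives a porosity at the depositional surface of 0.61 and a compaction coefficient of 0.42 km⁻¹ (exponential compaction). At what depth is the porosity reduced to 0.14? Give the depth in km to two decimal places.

3.50 km

Invert Athy's law: Z = ln(phi₀/phi) / β
Z = ln(0.61/0.14) / 0.42 = ln(4.357) / 0.42 = 1.4718 / 0.42 = 3.504 km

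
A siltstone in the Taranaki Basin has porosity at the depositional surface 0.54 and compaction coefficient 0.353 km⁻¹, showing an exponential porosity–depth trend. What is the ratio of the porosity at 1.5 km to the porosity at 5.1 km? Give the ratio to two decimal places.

phi(z₁)/phi(z₂) = e^(−k·z₁)/e^(−k·z₂) = e^{k(z₂−z₁)}
= exp(0.353 × 3.6) = exp(1.271) = 3.5637

3.56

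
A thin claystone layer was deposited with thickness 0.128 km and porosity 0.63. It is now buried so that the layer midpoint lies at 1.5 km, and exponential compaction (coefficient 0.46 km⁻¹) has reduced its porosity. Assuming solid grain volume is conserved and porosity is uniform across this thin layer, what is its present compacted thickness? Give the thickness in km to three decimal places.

Porosity at 1.5 km: n = 0.63·exp(−0.46×1.5) = 0.3160
Solid-volume conservation: h(1−n) = h₀(1−n₀) ⇒ h = h₀·(1−n₀)/(1−n)
h = 0.128 × (1 − 0.63)/(1 − 0.3160) = 0.128 × 0.5409 = 0.0692 km

0.069 km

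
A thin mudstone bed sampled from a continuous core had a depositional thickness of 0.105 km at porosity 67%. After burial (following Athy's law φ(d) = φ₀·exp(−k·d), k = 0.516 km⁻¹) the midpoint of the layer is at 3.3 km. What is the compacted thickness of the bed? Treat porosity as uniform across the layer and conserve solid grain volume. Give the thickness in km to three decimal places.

Porosity at 3.3 km: φ = 0.67·exp(−0.516×3.3) = 0.1221
Solid-volume conservation: h(1−φ) = h₀(1−φ₀) ⇒ h = h₀·(1−φ₀)/(1−φ)
h = 0.105 × (1 − 0.67)/(1 − 0.1221) = 0.105 × 0.3759 = 0.0395 km

0.039 km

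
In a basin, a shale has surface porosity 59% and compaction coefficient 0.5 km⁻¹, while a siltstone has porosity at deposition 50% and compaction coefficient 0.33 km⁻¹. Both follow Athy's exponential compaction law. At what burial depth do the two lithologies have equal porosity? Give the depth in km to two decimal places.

Set φ₀ₐ e^(−kₐd) = φ₀ᵦ e^(−kᵦd) ⇒ ln(φ₀ₐ/φ₀ᵦ) = (kₐ − kᵦ)·d
d = ln(0.59/0.5) / (0.5 − 0.33) = 0.1655 / 0.17 = 0.974 km

0.97 km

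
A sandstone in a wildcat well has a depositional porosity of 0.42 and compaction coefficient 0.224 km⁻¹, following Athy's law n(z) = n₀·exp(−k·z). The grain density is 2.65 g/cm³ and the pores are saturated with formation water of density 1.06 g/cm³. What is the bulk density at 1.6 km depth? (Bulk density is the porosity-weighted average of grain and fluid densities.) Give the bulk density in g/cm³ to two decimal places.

Porosity at depth: n = 0.42·exp(−0.224×1.6) = 0.42×0.6988 = 0.2935
Bulk density: ρ_b = (1−n)ρ_g + n·ρ_f = 0.7065×2.65 + 0.2935×1.06
       = 1.872 + 0.311 = 2.183 g/cm³

2.18 g/cm³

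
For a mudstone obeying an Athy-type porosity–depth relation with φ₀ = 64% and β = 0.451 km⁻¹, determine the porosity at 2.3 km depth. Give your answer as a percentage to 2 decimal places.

φ = φ₀·exp(−β·z) = 0.64 × exp(−0.451 × 2.3) = 0.64 × exp(−1.037)
  = 0.64 × 0.3544 = 0.2268

22.68%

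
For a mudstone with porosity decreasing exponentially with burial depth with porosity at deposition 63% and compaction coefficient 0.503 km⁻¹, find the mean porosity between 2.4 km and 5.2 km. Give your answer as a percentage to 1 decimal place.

10.1%

⟨n⟩ = (1/(d₂−d₁)) ∫ n₀ e^(−cd) dd = n₀·(e^(−c·d₁) − e^(−c·d₂)) / (c·(d₂−d₁))
e^(−0.503×2.4) = 0.2990; e^(−0.503×5.2) = 0.0731
⟨n⟩ = 0.63 × (0.2990 − 0.0731) / (0.503 × 2.8) = 0.63 × 0.1604 = 0.1011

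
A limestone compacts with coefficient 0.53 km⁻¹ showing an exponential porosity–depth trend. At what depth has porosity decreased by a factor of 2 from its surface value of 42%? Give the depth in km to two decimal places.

n/n₀ = 1/2 ⇒ exp(−β·d) = 1/2 ⇒ d = ln(2) / β
d = 0.6931 / 0.53 = 1.308 km

1.31 km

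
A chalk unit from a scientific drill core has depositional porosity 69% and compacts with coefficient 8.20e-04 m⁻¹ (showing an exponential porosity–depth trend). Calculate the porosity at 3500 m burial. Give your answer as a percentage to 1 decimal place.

3.9%

Working in km (1 km = 1000 m; k in km⁻¹ = k in m⁻¹ × 1000):
n = n₀·exp(−k·z) = 0.69 × exp(−0.82 × 3.5) = 0.69 × exp(−2.87)
  = 0.69 × 0.0567 = 0.0391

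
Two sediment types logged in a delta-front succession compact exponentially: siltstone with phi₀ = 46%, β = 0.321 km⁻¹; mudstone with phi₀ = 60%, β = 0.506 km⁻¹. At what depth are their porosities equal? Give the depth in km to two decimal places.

Set phi₀ₐ e^(−βₐd) = phi₀ᵦ e^(−βᵦd) ⇒ ln(phi₀ₐ/phi₀ᵦ) = (βₐ − βᵦ)·d
d = ln(0.46/0.6) / (0.321 − 0.506) = -0.2657 / -0.185 = 1.436 km

1.44 km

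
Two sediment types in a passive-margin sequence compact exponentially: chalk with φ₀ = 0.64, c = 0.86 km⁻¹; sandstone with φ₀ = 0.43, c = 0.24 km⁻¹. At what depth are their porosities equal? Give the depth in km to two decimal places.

Set φ₀ₐ e^(−cₐd) = φ₀ᵦ e^(−cᵦd) ⇒ ln(φ₀ₐ/φ₀ᵦ) = (cₐ − cᵦ)·d
d = ln(0.64/0.43) / (0.86 − 0.24) = 0.3977 / 0.62 = 0.641 km

0.64 km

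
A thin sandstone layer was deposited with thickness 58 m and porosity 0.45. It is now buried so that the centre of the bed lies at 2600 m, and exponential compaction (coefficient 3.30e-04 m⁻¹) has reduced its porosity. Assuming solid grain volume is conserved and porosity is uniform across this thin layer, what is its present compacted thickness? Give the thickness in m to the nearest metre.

39 m

Working in km (1 km = 1000 m; c in km⁻¹ = c in m⁻¹ × 1000):
Porosity at 2.6 km: φ = 0.45·exp(−0.33×2.6) = 0.1908
Solid-volume conservation: h(1−φ) = h₀(1−φ₀) ⇒ h = h₀·(1−φ₀)/(1−φ)
h = 0.058 × (1 − 0.45)/(1 − 0.1908) = 0.058 × 0.6797 = 0.0394 km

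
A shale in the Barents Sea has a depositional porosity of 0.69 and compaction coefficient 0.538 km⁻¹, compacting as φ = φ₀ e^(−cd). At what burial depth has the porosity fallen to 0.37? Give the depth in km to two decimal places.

1.16 km

Invert Athy's law: d = ln(φ₀/φ) / c
d = ln(0.69/0.37) / 0.538 = ln(1.865) / 0.538 = 0.6232 / 0.538 = 1.158 km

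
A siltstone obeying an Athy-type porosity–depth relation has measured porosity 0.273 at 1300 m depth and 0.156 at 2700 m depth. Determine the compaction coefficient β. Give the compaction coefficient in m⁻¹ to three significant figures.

0.000400 m⁻¹

Working in km (1 km = 1000 m; β in km⁻¹ = β in m⁻¹ × 1000):
Athy: φ(Z) = φ₀ e^(−βZ) ⇒ φ₁/φ₂ = e^{β(Z₂−Z₁)} ⇒ β = ln(φ₁/φ₂)/(Z₂−Z₁)
β = ln(0.273/0.156) / (2.7 − 1.3) = ln(1.75) / 1.4 = 0.5596 / 1.4 = 0.3997 km⁻¹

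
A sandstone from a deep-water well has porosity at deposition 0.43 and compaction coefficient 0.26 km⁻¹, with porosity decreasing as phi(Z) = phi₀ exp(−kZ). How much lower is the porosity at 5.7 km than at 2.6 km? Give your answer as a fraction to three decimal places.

0.121

phi(2.6) = 0.43·e^(−0.26×2.6) = 0.2187
phi(5.7) = 0.43·e^(−0.26×5.7) = 0.0977
Δphi = 0.2187 − 0.0977 = 0.1210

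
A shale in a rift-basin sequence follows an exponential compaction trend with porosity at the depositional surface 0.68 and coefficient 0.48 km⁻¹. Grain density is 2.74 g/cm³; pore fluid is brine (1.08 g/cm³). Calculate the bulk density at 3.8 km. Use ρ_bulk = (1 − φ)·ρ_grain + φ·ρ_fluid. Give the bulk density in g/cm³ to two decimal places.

2.56 g/cm³

Porosity at depth: n = 0.68·exp(−0.48×3.8) = 0.68×0.1614 = 0.1097
Bulk density: ρ_b = (1−n)ρ_g + n·ρ_f = 0.8903×2.74 + 0.1097×1.08
       = 2.439 + 0.119 = 2.558 g/cm³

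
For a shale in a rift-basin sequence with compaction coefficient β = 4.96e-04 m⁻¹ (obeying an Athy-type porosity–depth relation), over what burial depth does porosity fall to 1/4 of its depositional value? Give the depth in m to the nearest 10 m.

2790 m

Working in km (1 km = 1000 m; β in km⁻¹ = β in m⁻¹ × 1000):
φ/φ₀ = 1/4 ⇒ exp(−β·Z) = 1/4 ⇒ Z = ln(4) / β
Z = 1.3863 / 0.496 = 2.795 km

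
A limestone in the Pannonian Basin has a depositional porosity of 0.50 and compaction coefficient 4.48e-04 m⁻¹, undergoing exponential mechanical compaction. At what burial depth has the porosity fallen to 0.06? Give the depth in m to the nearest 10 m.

4730 m

Working in km (1 km = 1000 m; β in km⁻¹ = β in m⁻¹ × 1000):
Invert Athy's law: z = ln(φ₀/φ) / β
z = ln(0.5/0.06) / 0.448 = ln(8.333) / 0.448 = 2.1203 / 0.448 = 4.733 km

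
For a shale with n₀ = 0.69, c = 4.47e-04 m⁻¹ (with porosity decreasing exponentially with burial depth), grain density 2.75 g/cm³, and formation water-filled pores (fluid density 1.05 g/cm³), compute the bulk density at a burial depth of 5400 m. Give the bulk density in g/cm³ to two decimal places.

2.65 g/cm³

Working in km (1 km = 1000 m; c in km⁻¹ = c in m⁻¹ × 1000):
Porosity at depth: n = 0.69·exp(−0.447×5.4) = 0.69×0.0895 = 0.0617
Bulk density: ρ_b = (1−n)ρ_g + n·ρ_f = 0.9383×2.75 + 0.0617×1.05
       = 2.580 + 0.065 = 2.645 g/cm³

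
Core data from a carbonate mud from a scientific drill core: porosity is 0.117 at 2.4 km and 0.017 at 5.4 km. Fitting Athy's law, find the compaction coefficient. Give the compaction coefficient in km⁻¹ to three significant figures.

0.643 km⁻¹

Athy: φ(d) = φ₀ e^(−cd) ⇒ φ₁/φ₂ = e^{c(d₂−d₁)} ⇒ c = ln(φ₁/φ₂)/(d₂−d₁)
c = ln(0.117/0.017) / (5.4 − 2.4) = ln(6.882) / 3 = 1.9290 / 3 = 0.643 km⁻¹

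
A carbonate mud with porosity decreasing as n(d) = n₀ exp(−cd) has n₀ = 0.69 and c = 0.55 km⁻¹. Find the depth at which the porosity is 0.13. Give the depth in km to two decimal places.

Invert Athy's law: d = ln(n₀/n) / c
d = ln(0.69/0.13) / 0.55 = ln(5.308) / 0.55 = 1.6692 / 0.55 = 3.035 km

3.03 km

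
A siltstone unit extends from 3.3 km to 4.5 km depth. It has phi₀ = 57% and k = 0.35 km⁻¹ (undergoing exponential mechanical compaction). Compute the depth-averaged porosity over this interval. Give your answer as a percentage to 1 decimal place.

⟨phi⟩ = (1/(z₂−z₁)) ∫ phi₀ e^(−kz) dz = phi₀·(e^(−k·z₁) − e^(−k·z₂)) / (k·(z₂−z₁))
e^(−0.35×3.3) = 0.3151; e^(−0.35×4.5) = 0.2070
⟨phi⟩ = 0.57 × (0.3151 − 0.2070) / (0.35 × 1.2) = 0.57 × 0.2573 = 0.1466

14.7%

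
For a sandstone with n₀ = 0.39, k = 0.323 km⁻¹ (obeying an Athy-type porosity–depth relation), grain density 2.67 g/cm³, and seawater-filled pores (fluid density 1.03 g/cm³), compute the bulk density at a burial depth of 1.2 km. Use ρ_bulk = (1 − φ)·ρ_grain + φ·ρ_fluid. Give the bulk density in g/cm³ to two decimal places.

2.24 g/cm³

Porosity at depth: n = 0.39·exp(−0.323×1.2) = 0.39×0.6787 = 0.2647
Bulk density: ρ_b = (1−n)ρ_g + n·ρ_f = 0.7353×2.67 + 0.2647×1.03
       = 1.963 + 0.273 = 2.236 g/cm³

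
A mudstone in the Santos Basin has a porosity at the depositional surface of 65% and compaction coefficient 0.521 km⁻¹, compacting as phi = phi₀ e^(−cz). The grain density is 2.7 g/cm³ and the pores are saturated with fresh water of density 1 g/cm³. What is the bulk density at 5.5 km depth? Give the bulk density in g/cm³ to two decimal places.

Porosity at depth: phi = 0.65·exp(−0.521×5.5) = 0.65×0.0570 = 0.0370
Bulk density: ρ_b = (1−phi)ρ_g + phi·ρ_f = 0.9630×2.7 + 0.0370×1
       = 2.600 + 0.037 = 2.637 g/cm³

2.64 g/cm³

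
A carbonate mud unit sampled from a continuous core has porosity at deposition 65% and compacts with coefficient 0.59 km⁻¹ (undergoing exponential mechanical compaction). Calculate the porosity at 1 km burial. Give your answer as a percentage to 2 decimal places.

φ = φ₀·exp(−c·d) = 0.65 × exp(−0.59 × 1) = 0.65 × exp(−0.59)
  = 0.65 × 0.5543 = 0.3603

36.03%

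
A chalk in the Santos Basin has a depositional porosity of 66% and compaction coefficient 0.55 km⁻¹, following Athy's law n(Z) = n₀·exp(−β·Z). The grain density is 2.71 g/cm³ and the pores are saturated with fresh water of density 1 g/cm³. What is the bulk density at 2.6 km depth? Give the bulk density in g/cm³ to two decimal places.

2.44 g/cm³

Porosity at depth: n = 0.66·exp(−0.55×2.6) = 0.66×0.2393 = 0.1579
Bulk density: ρ_b = (1−n)ρ_g + n·ρ_f = 0.8421×2.71 + 0.1579×1
       = 2.282 + 0.158 = 2.440 g/cm³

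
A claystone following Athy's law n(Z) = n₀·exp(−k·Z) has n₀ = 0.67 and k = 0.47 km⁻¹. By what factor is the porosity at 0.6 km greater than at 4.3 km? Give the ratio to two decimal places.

n(Z₁)/n(Z₂) = e^(−k·Z₁)/e^(−k·Z₂) = e^{k(Z₂−Z₁)}
= exp(0.47 × 3.7) = exp(1.739) = 5.6916

5.69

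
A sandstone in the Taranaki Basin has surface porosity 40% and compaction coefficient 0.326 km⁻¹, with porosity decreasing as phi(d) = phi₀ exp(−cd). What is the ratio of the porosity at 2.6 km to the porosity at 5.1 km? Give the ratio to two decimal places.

phi(d₁)/phi(d₂) = e^(−c·d₁)/e^(−c·d₂) = e^{c(d₂−d₁)}
= exp(0.326 × 2.5) = exp(0.815) = 2.2592

2.26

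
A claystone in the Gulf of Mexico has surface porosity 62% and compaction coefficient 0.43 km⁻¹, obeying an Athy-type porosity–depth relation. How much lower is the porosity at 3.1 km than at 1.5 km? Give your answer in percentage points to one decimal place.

16.2 percentage points

phi(1.5) = 0.62·e^(−0.43×1.5) = 0.3253
phi(3.1) = 0.62·e^(−0.43×3.1) = 0.1635
Δphi = 0.3253 − 0.1635 = 0.1618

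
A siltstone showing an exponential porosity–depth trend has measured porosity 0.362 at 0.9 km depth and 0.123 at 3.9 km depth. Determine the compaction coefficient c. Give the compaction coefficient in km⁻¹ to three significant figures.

Athy: phi(d) = phi₀ e^(−cd) ⇒ phi₁/phi₂ = e^{c(d₂−d₁)} ⇒ c = ln(phi₁/phi₂)/(d₂−d₁)
c = ln(0.362/0.123) / (3.9 − 0.9) = ln(2.943) / 3 = 1.0795 / 3 = 0.3598 km⁻¹

0.360 km⁻¹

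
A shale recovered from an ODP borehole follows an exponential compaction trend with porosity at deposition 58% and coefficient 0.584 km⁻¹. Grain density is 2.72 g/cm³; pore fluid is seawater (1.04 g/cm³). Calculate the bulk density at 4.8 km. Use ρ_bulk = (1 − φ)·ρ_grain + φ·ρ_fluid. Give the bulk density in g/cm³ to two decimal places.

Porosity at depth: phi = 0.58·exp(−0.584×4.8) = 0.58×0.0606 = 0.0352
Bulk density: ρ_b = (1−phi)ρ_g + phi·ρ_f = 0.9648×2.72 + 0.0352×1.04
       = 2.624 + 0.037 = 2.661 g/cm³

2.66 g/cm³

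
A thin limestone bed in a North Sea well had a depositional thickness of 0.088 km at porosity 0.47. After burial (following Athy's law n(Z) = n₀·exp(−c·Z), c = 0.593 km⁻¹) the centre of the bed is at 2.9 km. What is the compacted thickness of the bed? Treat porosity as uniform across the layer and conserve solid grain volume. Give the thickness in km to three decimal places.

Porosity at 2.9 km: n = 0.47·exp(−0.593×2.9) = 0.0842
Solid-volume conservation: h(1−n) = h₀(1−n₀) ⇒ h = h₀·(1−n₀)/(1−n)
h = 0.088 × (1 − 0.47)/(1 − 0.0842) = 0.088 × 0.5787 = 0.0509 km

0.051 km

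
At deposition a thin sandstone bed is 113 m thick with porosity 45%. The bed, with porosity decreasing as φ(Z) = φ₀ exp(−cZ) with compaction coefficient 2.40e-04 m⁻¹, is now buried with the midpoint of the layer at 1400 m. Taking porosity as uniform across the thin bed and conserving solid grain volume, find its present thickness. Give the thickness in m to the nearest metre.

Working in km (1 km = 1000 m; c in km⁻¹ = c in m⁻¹ × 1000):
Porosity at 1.4 km: φ = 0.45·exp(−0.24×1.4) = 0.3216
Solid-volume conservation: h(1−φ) = h₀(1−φ₀) ⇒ h = h₀·(1−φ₀)/(1−φ)
h = 0.113 × (1 − 0.45)/(1 − 0.3216) = 0.113 × 0.8107 = 0.0916 km

92 m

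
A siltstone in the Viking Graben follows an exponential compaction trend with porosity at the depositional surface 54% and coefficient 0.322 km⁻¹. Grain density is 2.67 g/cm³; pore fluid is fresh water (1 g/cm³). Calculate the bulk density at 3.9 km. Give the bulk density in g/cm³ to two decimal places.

Porosity at depth: φ = 0.54·exp(−0.322×3.9) = 0.54×0.2848 = 0.1538
Bulk density: ρ_b = (1−φ)ρ_g + φ·ρ_f = 0.8462×2.67 + 0.1538×1
       = 2.259 + 0.154 = 2.413 g/cm³

2.41 g/cm³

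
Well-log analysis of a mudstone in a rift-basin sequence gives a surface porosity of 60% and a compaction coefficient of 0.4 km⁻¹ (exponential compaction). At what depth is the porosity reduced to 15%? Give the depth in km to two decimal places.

Invert Athy's law: z = ln(n₀/n) / β
z = ln(0.6/0.15) / 0.4 = ln(4) / 0.4 = 1.3863 / 0.4 = 3.466 km

3.47 km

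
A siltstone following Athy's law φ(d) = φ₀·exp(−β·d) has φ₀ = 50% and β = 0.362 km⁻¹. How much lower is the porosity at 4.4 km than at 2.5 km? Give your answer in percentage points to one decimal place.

φ(2.5) = 0.5·e^(−0.362×2.5) = 0.2023
φ(4.4) = 0.5·e^(−0.362×4.4) = 0.1017
Δφ = 0.2023 − 0.1017 = 0.1006

10.1 percentage points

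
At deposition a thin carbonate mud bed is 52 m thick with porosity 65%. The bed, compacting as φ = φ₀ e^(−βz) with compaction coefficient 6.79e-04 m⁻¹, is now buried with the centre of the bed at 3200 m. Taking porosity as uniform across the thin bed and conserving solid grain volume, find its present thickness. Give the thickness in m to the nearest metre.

Working in km (1 km = 1000 m; β in km⁻¹ = β in m⁻¹ × 1000):
Porosity at 3.2 km: φ = 0.65·exp(−0.679×3.2) = 0.0740
Solid-volume conservation: h(1−φ) = h₀(1−φ₀) ⇒ h = h₀·(1−φ₀)/(1−φ)
h = 0.052 × (1 − 0.65)/(1 − 0.0740) = 0.052 × 0.3780 = 0.0197 km

20 m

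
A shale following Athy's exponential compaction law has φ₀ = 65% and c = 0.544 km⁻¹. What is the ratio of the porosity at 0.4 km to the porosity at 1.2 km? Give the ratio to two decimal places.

φ(z₁)/φ(z₂) = e^(−c·z₁)/e^(−c·z₂) = e^{c(z₂−z₁)}
= exp(0.544 × 0.8) = exp(0.4352) = 1.5453

1.55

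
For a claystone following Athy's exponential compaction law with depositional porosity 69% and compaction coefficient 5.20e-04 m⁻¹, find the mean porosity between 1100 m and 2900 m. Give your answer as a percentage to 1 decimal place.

25.3%

Working in km (1 km = 1000 m; β in km⁻¹ = β in m⁻¹ × 1000):
⟨φ⟩ = (1/(d₂−d₁)) ∫ φ₀ e^(−βd) dd = φ₀·(e^(−β·d₁) − e^(−β·d₂)) / (β·(d₂−d₁))
e^(−0.52×1.1) = 0.5644; e^(−0.52×2.9) = 0.2214
⟨φ⟩ = 0.69 × (0.5644 − 0.2214) / (0.52 × 1.8) = 0.69 × 0.3665 = 0.2529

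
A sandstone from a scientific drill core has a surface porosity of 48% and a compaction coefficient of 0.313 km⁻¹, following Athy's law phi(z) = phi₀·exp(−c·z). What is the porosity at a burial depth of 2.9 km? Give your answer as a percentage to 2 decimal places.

19.37%

phi = phi₀·exp(−c·z) = 0.48 × exp(−0.313 × 2.9) = 0.48 × exp(−0.9077)
  = 0.48 × 0.4035 = 0.1937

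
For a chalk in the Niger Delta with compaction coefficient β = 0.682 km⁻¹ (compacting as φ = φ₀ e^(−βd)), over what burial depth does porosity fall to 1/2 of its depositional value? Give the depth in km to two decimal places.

1.02 km

φ/φ₀ = 1/2 ⇒ exp(−β·d) = 1/2 ⇒ d = ln(2) / β
d = 0.6931 / 0.682 = 1.016 km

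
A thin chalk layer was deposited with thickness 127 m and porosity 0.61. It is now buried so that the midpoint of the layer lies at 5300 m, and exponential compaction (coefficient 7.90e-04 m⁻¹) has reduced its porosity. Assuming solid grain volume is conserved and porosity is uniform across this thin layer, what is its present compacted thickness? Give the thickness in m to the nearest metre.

50 m

Working in km (1 km = 1000 m; c in km⁻¹ = c in m⁻¹ × 1000):
Porosity at 5.3 km: φ = 0.61·exp(−0.79×5.3) = 0.0093
Solid-volume conservation: h(1−φ) = h₀(1−φ₀) ⇒ h = h₀·(1−φ₀)/(1−φ)
h = 0.127 × (1 − 0.61)/(1 − 0.0093) = 0.127 × 0.3936 = 0.0500 km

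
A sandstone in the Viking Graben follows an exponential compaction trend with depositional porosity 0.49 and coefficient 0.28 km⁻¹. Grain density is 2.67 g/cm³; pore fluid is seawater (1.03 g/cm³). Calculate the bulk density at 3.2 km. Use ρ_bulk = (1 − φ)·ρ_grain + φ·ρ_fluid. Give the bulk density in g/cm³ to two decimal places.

2.34 g/cm³

Porosity at depth: phi = 0.49·exp(−0.28×3.2) = 0.49×0.4082 = 0.2000
Bulk density: ρ_b = (1−phi)ρ_g + phi·ρ_f = 0.8000×2.67 + 0.2000×1.03
       = 2.136 + 0.206 = 2.342 g/cm³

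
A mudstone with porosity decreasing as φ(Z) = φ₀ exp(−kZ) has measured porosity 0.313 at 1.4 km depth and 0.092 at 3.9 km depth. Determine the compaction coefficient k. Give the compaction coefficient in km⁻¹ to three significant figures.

0.490 km⁻¹

Athy: φ(Z) = φ₀ e^(−kZ) ⇒ φ₁/φ₂ = e^{k(Z₂−Z₁)} ⇒ k = ln(φ₁/φ₂)/(Z₂−Z₁)
k = ln(0.313/0.092) / (3.9 − 1.4) = ln(3.402) / 2.5 = 1.2244 / 2.5 = 0.4898 km⁻¹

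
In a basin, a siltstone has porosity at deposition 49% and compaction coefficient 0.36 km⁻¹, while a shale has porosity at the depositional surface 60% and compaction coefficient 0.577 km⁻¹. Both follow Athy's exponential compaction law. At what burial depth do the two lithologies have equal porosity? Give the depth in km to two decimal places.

0.93 km

Set φ₀ₐ e^(−cₐZ) = φ₀ᵦ e^(−cᵦZ) ⇒ ln(φ₀ₐ/φ₀ᵦ) = (cₐ − cᵦ)·Z
Z = ln(0.49/0.6) / (0.36 − 0.577) = -0.2025 / -0.217 = 0.933 km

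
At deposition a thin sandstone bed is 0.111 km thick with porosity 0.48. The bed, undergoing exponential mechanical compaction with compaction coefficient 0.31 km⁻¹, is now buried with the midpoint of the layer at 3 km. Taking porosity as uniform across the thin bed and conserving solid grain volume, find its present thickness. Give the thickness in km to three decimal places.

0.071 km

Porosity at 3 km: φ = 0.48·exp(−0.31×3) = 0.1894
Solid-volume conservation: h(1−φ) = h₀(1−φ₀) ⇒ h = h₀·(1−φ₀)/(1−φ)
h = 0.111 × (1 − 0.48)/(1 − 0.1894) = 0.111 × 0.6415 = 0.0712 km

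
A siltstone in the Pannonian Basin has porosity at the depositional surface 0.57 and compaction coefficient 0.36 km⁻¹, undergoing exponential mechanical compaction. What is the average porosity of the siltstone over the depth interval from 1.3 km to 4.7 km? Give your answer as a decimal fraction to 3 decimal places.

0.206

⟨phi⟩ = (1/(z₂−z₁)) ∫ phi₀ e^(−cz) dz = phi₀·(e^(−c·z₁) − e^(−c·z₂)) / (c·(z₂−z₁))
e^(−0.36×1.3) = 0.6263; e^(−0.36×4.7) = 0.1842
⟨phi⟩ = 0.57 × (0.6263 − 0.1842) / (0.36 × 3.4) = 0.57 × 0.3612 = 0.2059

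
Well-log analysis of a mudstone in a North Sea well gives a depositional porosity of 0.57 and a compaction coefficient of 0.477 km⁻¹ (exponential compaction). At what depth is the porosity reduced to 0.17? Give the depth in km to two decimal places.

2.54 km

Invert Athy's law: d = ln(φ₀/φ) / c
d = ln(0.57/0.17) / 0.477 = ln(3.353) / 0.477 = 1.2098 / 0.477 = 2.536 km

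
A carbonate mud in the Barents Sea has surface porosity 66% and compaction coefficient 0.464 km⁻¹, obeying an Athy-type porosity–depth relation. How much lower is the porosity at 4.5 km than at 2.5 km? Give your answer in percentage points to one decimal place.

phi(2.5) = 0.66·e^(−0.464×2.5) = 0.2069
phi(4.5) = 0.66·e^(−0.464×4.5) = 0.0818
Δphi = 0.2069 − 0.0818 = 0.1251

12.5 percentage points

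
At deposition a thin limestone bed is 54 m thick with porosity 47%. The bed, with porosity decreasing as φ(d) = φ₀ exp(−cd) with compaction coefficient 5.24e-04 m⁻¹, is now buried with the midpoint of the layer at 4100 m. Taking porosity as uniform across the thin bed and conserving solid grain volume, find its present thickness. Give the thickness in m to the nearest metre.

Working in km (1 km = 1000 m; c in km⁻¹ = c in m⁻¹ × 1000):
Porosity at 4.1 km: φ = 0.47·exp(−0.524×4.1) = 0.0548
Solid-volume conservation: h(1−φ) = h₀(1−φ₀) ⇒ h = h₀·(1−φ₀)/(1−φ)
h = 0.054 × (1 − 0.47)/(1 − 0.0548) = 0.054 × 0.5607 = 0.0303 km

30 m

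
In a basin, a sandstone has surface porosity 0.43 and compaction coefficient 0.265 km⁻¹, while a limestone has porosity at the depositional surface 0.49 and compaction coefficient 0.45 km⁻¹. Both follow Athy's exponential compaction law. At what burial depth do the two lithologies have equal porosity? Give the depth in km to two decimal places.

Set phi₀ₐ e^(−cₐZ) = phi₀ᵦ e^(−cᵦZ) ⇒ ln(phi₀ₐ/phi₀ᵦ) = (cₐ − cᵦ)·Z
Z = ln(0.43/0.49) / (0.265 − 0.45) = -0.1306 / -0.185 = 0.706 km

0.71 km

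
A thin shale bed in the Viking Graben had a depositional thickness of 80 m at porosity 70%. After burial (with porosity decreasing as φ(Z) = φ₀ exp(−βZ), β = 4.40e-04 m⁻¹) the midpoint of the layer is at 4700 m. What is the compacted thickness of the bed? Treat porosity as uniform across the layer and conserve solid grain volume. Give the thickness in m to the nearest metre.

Working in km (1 km = 1000 m; β in km⁻¹ = β in m⁻¹ × 1000):
Porosity at 4.7 km: φ = 0.7·exp(−0.44×4.7) = 0.0885
Solid-volume conservation: h(1−φ) = h₀(1−φ₀) ⇒ h = h₀·(1−φ₀)/(1−φ)
h = 0.08 × (1 − 0.7)/(1 − 0.0885) = 0.08 × 0.3291 = 0.0263 km

26 m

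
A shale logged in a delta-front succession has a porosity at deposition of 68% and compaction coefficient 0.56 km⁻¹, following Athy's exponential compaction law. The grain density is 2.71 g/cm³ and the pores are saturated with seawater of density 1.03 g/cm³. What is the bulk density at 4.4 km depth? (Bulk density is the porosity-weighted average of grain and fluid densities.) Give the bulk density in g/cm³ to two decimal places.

2.61 g/cm³

Porosity at depth: phi = 0.68·exp(−0.56×4.4) = 0.68×0.0851 = 0.0579
Bulk density: ρ_b = (1−phi)ρ_g + phi·ρ_f = 0.9421×2.71 + 0.0579×1.03
       = 2.553 + 0.060 = 2.613 g/cm³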